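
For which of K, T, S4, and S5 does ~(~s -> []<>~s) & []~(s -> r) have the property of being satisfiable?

T-tableau for the formula:
1. ~(~s -> []<>~s) & []~(s -> r), w0
2. ~(~s -> []<>~s), w0
3. []~(s -> r), w0
4. ~s, w0
5. ~[]<>~s, w0
6. ~(s -> r), w0
7. s, w0
8. ~r, w0
Accessibility: w0Rw0
Branch closes: s and ~s both at w0.
Every branch closes (one shown): unsatisfiable in T, hence also in S4, S5 (every S4/S5-frame is a T-frame).
K-tableau for the formula:
1. ~(~s -> []<>~s) & []~(s -> r), w0
2. ~(~s -> []<>~s), w0
3. []~(s -> r), w0
4. ~s, w0
5. ~[]<>~s, w0
6. ~<>~s, w1
7. ~(s -> r), w1
8. s, w1
9. ~r, w1
Accessibility: w0Rw1
Complete open branch: satisfiable in K.

K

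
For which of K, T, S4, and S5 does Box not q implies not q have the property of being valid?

T, S4, S5

K-tableau for the negation not (Box not q implies not q):
1. not (Box not q implies not q), 0
2. Box not q, 0   [neg-implies-rule on 1]
3. q, 0   [neg-implies-rule on 1]
Complete open branch: countermodel on a K-frame, so not valid in K.
T-tableau for the negation not (Box not q implies not q):
1. not (Box not q implies not q), 0
2. Box not q, 0   [neg-implies-rule on 1]
3. q, 0   [neg-implies-rule on 1]
4. not q, 0   [Box-rule on 2 via 0R0]
Accessibility: 0R0
Branch closes: q and not q both at 0.
Every branch closes (one shown): valid in T, hence also in S4, S5 (every theorem of T is a theorem of S4 and S5).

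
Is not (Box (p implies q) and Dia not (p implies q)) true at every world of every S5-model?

Tableau for the negation Box (p implies q) and Dia not (p implies q):
1. Box (p implies q) and Dia not (p implies q), 0
2. Box (p implies q), 0   [and-rule on 1]
3. Dia not (p implies q), 0   [and-rule on 1]
4. p implies q, 0   [Box-rule on 2 via 0R0]
5. q, 0   [implies-rule on 4 (branches; this branch)]
6. not (p implies q), 1   [Dia-rule on 3: fresh world 1, 0R1]
7. p, 1   [neg-implies-rule on 6]
8. not q, 1   [neg-implies-rule on 6]
9. p implies q, 1   [Box-rule on 2 via 0R1]
10. q, 1   [implies-rule on 9 (branches; this branch)]
Accessibility: 0R0, 0R1, 1R0, 1R1
Branch closes: q and not q both at 1.
Every branch of the negation's tableau closes; the branch above is one of them.

Yes, valid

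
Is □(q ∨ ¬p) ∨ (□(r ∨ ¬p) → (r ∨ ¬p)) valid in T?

Tableau for the negation ¬(□(q ∨ ¬p) ∨ (□(r ∨ ¬p) → (r ∨ ¬p))):
1. ¬(□(q ∨ ¬p) ∨ (□(r ∨ ¬p) → (r ∨ ¬p))), u
2. ¬□(q ∨ ¬p), u
3. ¬(□(r ∨ ¬p) → (r ∨ ¬p)), u
4. □(r ∨ ¬p), u
5. ¬(r ∨ ¬p), u
6. ¬r, u
7. p, u
8. r ∨ ¬p, u
9. ¬p, u
Accessibility: uRu
Branch closes: p and ¬p both at u.
All branches of the negation close; one closing branch shown above.

Valid in T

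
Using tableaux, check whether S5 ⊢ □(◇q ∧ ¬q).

Tableau for the negation ¬□(◇q ∧ ¬q):
1. ¬□(◇q ∧ ¬q), w0
2. ¬(◇q ∧ ¬q), w1
3. q, w1
Accessibility: w0Rw0, w0Rw1, w1Rw0, w1Rw1
The negation has an open branch (countermodel exists).

Not valid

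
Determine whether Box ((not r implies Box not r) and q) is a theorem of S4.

Tableau for the negation not Box ((not r implies Box not r) and q):
1. not Box ((not r implies Box not r) and q), u
2. not ((not r implies Box not r) and q), v
3. not q, v
Accessibility: uRu, uRv, vRv
The negation has an open branch (countermodel exists).

Invalid (countermodel exists)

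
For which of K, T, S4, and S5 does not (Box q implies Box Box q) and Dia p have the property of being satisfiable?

K, T

T-tableau for the formula:
1. not (Box q implies Box Box q) and Dia p, w0
2. not (Box q implies Box Box q), w0
3. Dia p, w0
4. Box q, w0
5. not Box Box q, w0
6. q, w0
7. p, w1
8. q, w1
9. not Box q, w2
10. q, w2
11. not q, w3
Accessibility: w0Rw0, w0Rw1, w0Rw2, w1Rw1, w2Rw2, w2Rw3, w3Rw3
Complete open branch: satisfiable in T, hence also in K (this T-model is also a K-model).
S4-tableau for the formula:
1. not (Box q implies Box Box q) and Dia p, w0
2. not (Box q implies Box Box q), w0
3. Dia p, w0
4. Box q, w0
5. not Box Box q, w0
6. q, w0
7. p, w1
8. q, w1
9. not Box q, w2
10. q, w2
11. not q, w3
12. q, w3
Accessibility: w0Rw0, w0Rw1, w0Rw2, w0Rw3, w1Rw1, w2Rw2, w2Rw3, w3Rw3
Branch closes: q and not q both at w3.
Every branch closes (one shown): unsatisfiable in S4, hence also in S5 (every S5-frame is an S4-frame).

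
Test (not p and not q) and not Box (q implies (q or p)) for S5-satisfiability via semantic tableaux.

1. (not p and not q) and not Box (q implies (q or p)), u
2. not p and not q, u
3. not Box (q implies (q or p)), u
4. not p, u
5. not q, u
6. not (q implies (q or p)), v
7. q, v
8. not (q or p), v
9. not q, v
10. not p, v
Accessibility: uRu, uRv, vRu, vRv
Branch closes: q and not q both at v.
(One branch shown.) All branches close.

No, unsatisfiable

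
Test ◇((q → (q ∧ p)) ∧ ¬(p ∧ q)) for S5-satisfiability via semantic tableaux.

1. ◇((q → (q ∧ p)) ∧ ¬(p ∧ q)), 0
2. (q → (q ∧ p)) ∧ ¬(p ∧ q), 1
3. q → (q ∧ p), 1
4. ¬(p ∧ q), 1
5. ¬q, 1
Accessibility: 0R0, 0R1, 1R0, 1R1

Satisfiable (open branch found)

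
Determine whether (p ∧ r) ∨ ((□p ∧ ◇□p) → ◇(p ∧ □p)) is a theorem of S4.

Valid in S4

Tableau for the negation ¬((p ∧ r) ∨ ((□p ∧ ◇□p) → ◇(p ∧ □p))):
1. ¬((p ∧ r) ∨ ((□p ∧ ◇□p) → ◇(p ∧ □p))), 0
2. ¬(p ∧ r), 0   [¬∨-rule on 1]
3. ¬((□p ∧ ◇□p) → ◇(p ∧ □p)), 0   [¬∨-rule on 1]
4. □p ∧ ◇□p, 0   [¬→-rule on 3]
5. ¬◇(p ∧ □p), 0   [¬→-rule on 3]
6. □p, 0   [∧-rule on 4]
7. ◇□p, 0   [∧-rule on 4]
8. ¬(p ∧ □p), 0   [¬◇-rule on 5 via 0R0]
9. p, 0   [□-rule on 6 via 0R0]
10. ¬r, 0   [¬∧-rule on 2 (branches; this branch)]
11. ¬□p, 0   [¬∧-rule on 8 (branches; this branch)]
12. □p, 1   [◇-rule on 7: fresh world 1, 0R1]
13. ¬(p ∧ □p), 1   [¬◇-rule on 5 via 0R1]
14. p, 1   [□-rule on 6 via 0R1]
15. ¬□p, 1   [¬∧-rule on 13 (branches; this branch)]
16. ¬p, 2   [¬□-rule on 11: fresh world 2, 0R2]
17. ¬(p ∧ □p), 2   [¬◇-rule on 5 via 0R2]
18. p, 2   [□-rule on 6 via 0R2]
Accessibility: 0R0, 0R1, 0R2, 1R1, 2R2
Branch closes: p and ¬p both at 2.
Every branch of the negation's tableau closes; the branch above is one of them.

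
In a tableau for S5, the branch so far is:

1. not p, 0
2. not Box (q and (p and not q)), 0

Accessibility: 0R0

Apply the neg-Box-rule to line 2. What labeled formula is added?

a fresh world 1 with 0R1, and not (q and (p and not q)) at 1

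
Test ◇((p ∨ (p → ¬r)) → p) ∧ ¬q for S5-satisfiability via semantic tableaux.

Satisfiable (open branch found)

1. ◇((p ∨ (p → ¬r)) → p) ∧ ¬q, u
2. ◇((p ∨ (p → ¬r)) → p), u
3. ¬q, u
4. (p ∨ (p → ¬r)) → p, v
5. p, v
Accessibility: uRu, uRv, vRu, vRv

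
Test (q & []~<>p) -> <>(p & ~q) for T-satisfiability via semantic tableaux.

Yes, satisfiable

1. (q & []~<>p) -> <>(p & ~q), w0
2. <>(p & ~q), w0   [->-rule on 1 (branches; this branch)]
3. p & ~q, w1   [<>-rule on 2: fresh world w1, w0Rw1]
4. p, w1   [&-rule on 3]
5. ~q, w1   [&-rule on 3]
Accessibility: w0Rw0, w0Rw1, w1Rw1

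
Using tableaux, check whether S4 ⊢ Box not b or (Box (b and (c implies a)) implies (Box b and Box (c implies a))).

Valid in S4

Tableau for the negation not (Box not b or (Box (b and (c implies a)) implies (Box b and Box (c implies a)))):
1. not (Box not b or (Box (b and (c implies a)) implies (Box b and Box (c implies a)))), w0
2. not Box not b, w0
3. not (Box (b and (c implies a)) implies (Box b and Box (c implies a))), w0
4. Box (b and (c implies a)), w0
5. not (Box b and Box (c implies a)), w0
6. b and (c implies a), w0
7. b, w0
8. c implies a, w0
9. not Box (c implies a), w0
10. a, w0
11. b, w1
12. b and (c implies a), w1
13. c implies a, w1
14. a, w1
15. not (c implies a), w2
16. c, w2
17. not a, w2
18. b and (c implies a), w2
19. b, w2
20. c implies a, w2
21. a, w2
Accessibility: w0Rw0, w0Rw1, w0Rw2, w1Rw1, w2Rw2
Branch closes: a and not a both at w2.
All branches of the negation close; one closing branch shown above.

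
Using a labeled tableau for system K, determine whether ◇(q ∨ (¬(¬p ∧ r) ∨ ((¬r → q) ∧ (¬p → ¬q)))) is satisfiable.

Satisfiable (open branch found)

1. ◇(q ∨ (¬(¬p ∧ r) ∨ ((¬r → q) ∧ (¬p → ¬q)))), u
2. q ∨ (¬(¬p ∧ r) ∨ ((¬r → q) ∧ (¬p → ¬q))), v   [◇-rule on 1: fresh world v, uRv]
3. ¬(¬p ∧ r) ∨ ((¬r → q) ∧ (¬p → ¬q)), v   [∨-rule on 2 (branches; this branch)]
4. (¬r → q) ∧ (¬p → ¬q), v   [∨-rule on 3 (branches; this branch)]
5. ¬r → q, v   [∧-rule on 4]
6. ¬p → ¬q, v   [∧-rule on 4]
7. q, v   [→-rule on 5 (branches; this branch)]
8. p, v   [→-rule on 6 (branches; this branch)]
Accessibility: uRv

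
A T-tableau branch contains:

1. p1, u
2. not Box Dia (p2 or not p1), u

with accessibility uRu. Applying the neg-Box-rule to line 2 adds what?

a fresh world v with uRv, and not Dia (p2 or not p1) at v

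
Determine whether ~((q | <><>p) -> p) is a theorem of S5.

Invalid (countermodel exists)

Tableau for the negation (q | <><>p) -> p:
1. (q | <><>p) -> p, w0
2. p, w0
Accessibility: w0Rw0
The negation has an open branch (countermodel exists).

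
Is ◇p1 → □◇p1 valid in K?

Tableau for the negation ¬(◇p1 → □◇p1):
1. ¬(◇p1 → □◇p1), w0
2. ◇p1, w0   [¬→-rule on 1]
3. ¬□◇p1, w0   [¬→-rule on 1]
4. p1, w1   [◇-rule on 2: fresh world w1, w0Rw1]
5. ¬◇p1, w2   [¬□-rule on 3: fresh world w2, w0Rw2]
Accessibility: w0Rw1, w0Rw2
The negation has an open branch (countermodel exists).

No, not valid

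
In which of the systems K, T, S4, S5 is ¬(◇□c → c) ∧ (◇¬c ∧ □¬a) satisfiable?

K, T, S4

S5-tableau for the formula:
1. ¬(◇□c → c) ∧ (◇¬c ∧ □¬a), w0
2. ¬(◇□c → c), w0   [∧-rule on 1]
3. ◇¬c ∧ □¬a, w0   [∧-rule on 1]
4. ◇□c, w0   [¬→-rule on 2]
5. ¬c, w0   [¬→-rule on 2]
6. ◇¬c, w0   [∧-rule on 3]
7. □¬a, w0   [∧-rule on 3]
8. ¬a, w0   [□-rule on 7 via w0Rw0]
9. □c, w1   [◇-rule on 4: fresh world w1, w0Rw1]
10. ¬a, w1   [□-rule on 7 via w0Rw1]
11. c, w0   [□-rule on 9 via w1Rw0]
Accessibility: w0Rw0, w0Rw1, w1Rw0, w1Rw1
Branch closes: c and ¬c both at w0.
Every branch closes (one shown): unsatisfiable in S5.
S4-tableau for the formula:
1. ¬(◇□c → c) ∧ (◇¬c ∧ □¬a), w0
2. ¬(◇□c → c), w0   [∧-rule on 1]
3. ◇¬c ∧ □¬a, w0   [∧-rule on 1]
4. ◇□c, w0   [¬→-rule on 2]
5. ¬c, w0   [¬→-rule on 2]
6. ◇¬c, w0   [∧-rule on 3]
7. □¬a, w0   [∧-rule on 3]
8. ¬a, w0   [□-rule on 7 via w0Rw0]
9. □c, w1   [◇-rule on 4: fresh world w1, w0Rw1]
10. ¬a, w1   [□-rule on 7 via w0Rw1]
11. c, w1   [□-rule on 9 via w1Rw1]
12. ¬c, w2   [◇-rule on 6: fresh world w2, w0Rw2]
13. ¬a, w2   [□-rule on 7 via w0Rw2]
Accessibility: w0Rw0, w0Rw1, w0Rw2, w1Rw1, w2Rw2
Complete open branch: satisfiable in S4, hence also in K, T (this S4-model is also a K-model and a T-model).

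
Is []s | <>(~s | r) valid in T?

Valid in T

Tableau for the negation ~([]s | <>(~s | r)):
1. ~([]s | <>(~s | r)), w0
2. ~[]s, w0
3. ~<>(~s | r), w0
4. ~(~s | r), w0
5. s, w0
6. ~r, w0
7. ~s, w1
8. ~(~s | r), w1
9. s, w1
10. ~r, w1
Accessibility: w0Rw0, w0Rw1, w1Rw1
Branch closes: s and ~s both at w1.
Every branch of the negation's tableau closes; the branch above is one of them.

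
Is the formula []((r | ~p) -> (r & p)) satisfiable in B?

1. []((r | ~p) -> (r & p)), w0
2. (r | ~p) -> (r & p), w0
3. r & p, w0
4. r, w0
5. p, w0
Accessibility: w0Rw0

Yes, satisfiable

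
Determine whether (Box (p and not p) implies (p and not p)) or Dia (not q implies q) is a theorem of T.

Yes, valid

Tableau for the negation not ((Box (p and not p) implies (p and not p)) or Dia (not q implies q)):
1. not ((Box (p and not p) implies (p and not p)) or Dia (not q implies q)), w0
2. not (Box (p and not p) implies (p and not p)), w0
3. not Dia (not q implies q), w0
4. Box (p and not p), w0
5. not (p and not p), w0
6. not (not q implies q), w0
7. not q, w0
8. p and not p, w0
9. p, w0
10. not p, w0
Accessibility: w0Rw0
Branch closes: p and not p both at w0.
Every branch of the negation's tableau closes; the branch above is one of them.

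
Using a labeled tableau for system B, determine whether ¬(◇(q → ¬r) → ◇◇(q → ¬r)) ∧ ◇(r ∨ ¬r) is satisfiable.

Unsatisfiable

1. ¬(◇(q → ¬r) → ◇◇(q → ¬r)) ∧ ◇(r ∨ ¬r), 0
2. ¬(◇(q → ¬r) → ◇◇(q → ¬r)), 0
3. ◇(r ∨ ¬r), 0
4. ◇(q → ¬r), 0
5. ¬◇◇(q → ¬r), 0
6. ¬◇(q → ¬r), 0
7. ¬(q → ¬r), 0
8. q, 0
9. r, 0
10. r ∨ ¬r, 1
11. ¬◇(q → ¬r), 1
12. ¬(q → ¬r), 1
13. q, 1
14. r, 1
15. q → ¬r, 2
16. ¬◇(q → ¬r), 2
17. ¬(q → ¬r), 2
18. q, 2
19. r, 2
20. ¬r, 2
Accessibility: 0R0, 0R1, 0R2, 1R0, 1R1, 2R0, 2R2
Branch closes: r and ¬r both at 2.
All branches of the tableau close; one closing branch shown above.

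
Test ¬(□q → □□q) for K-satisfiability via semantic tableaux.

1. ¬(□q → □□q), u
2. □q, u
3. ¬□□q, u
4. ¬□q, v
5. q, v
6. ¬q, w
Accessibility: uRv, vRw

Satisfiable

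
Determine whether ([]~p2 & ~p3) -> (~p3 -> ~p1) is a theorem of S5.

Tableau for the negation ~(([]~p2 & ~p3) -> (~p3 -> ~p1)):
1. ~(([]~p2 & ~p3) -> (~p3 -> ~p1)), 0
2. []~p2 & ~p3, 0
3. ~(~p3 -> ~p1), 0
4. []~p2, 0
5. ~p3, 0
6. p1, 0
7. ~p2, 0
Accessibility: 0R0
The negation has an open branch (countermodel exists).

No, not valid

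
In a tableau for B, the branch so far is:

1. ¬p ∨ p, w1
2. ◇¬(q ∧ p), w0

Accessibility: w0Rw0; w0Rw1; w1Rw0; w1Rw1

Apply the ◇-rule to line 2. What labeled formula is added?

a fresh world w2 with w0Rw2, and ¬(q ∧ p) at w2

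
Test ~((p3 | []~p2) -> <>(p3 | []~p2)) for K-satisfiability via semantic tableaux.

1. ~((p3 | []~p2) -> <>(p3 | []~p2)), w0
2. p3 | []~p2, w0
3. ~<>(p3 | []~p2), w0
4. []~p2, w0

Satisfiable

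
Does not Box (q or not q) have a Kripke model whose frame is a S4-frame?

1. not Box (q or not q), 0
2. not (q or not q), 1   [neg-Box-rule on 1: fresh world 1, 0R1]
3. not q, 1   [neg-or-rule on 2]
4. q, 1   [neg-or-rule on 2]
Accessibility: 0R0, 0R1, 1R1
Branch closes: q and not q both at 1.
(One branch shown.) All branches close.

No, unsatisfiable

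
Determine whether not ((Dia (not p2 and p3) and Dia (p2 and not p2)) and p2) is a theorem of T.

Valid in T

Tableau for the negation (Dia (not p2 and p3) and Dia (p2 and not p2)) and p2:
1. (Dia (not p2 and p3) and Dia (p2 and not p2)) and p2, w0
2. Dia (not p2 and p3) and Dia (p2 and not p2), w0   [and-rule on 1]
3. p2, w0   [and-rule on 1]
4. Dia (not p2 and p3), w0   [and-rule on 2]
5. Dia (p2 and not p2), w0   [and-rule on 2]
6. not p2 and p3, w1   [Dia-rule on 4: fresh world w1, w0Rw1]
7. not p2, w1   [and-rule on 6]
8. p3, w1   [and-rule on 6]
9. p2 and not p2, w2   [Dia-rule on 5: fresh world w2, w0Rw2]
10. p2, w2   [and-rule on 9]
11. not p2, w2   [and-rule on 9]
Accessibility: w0Rw0, w0Rw1, w0Rw2, w1Rw1, w2Rw2
Branch closes: p2 and not p2 both at w2.
Every branch of the negation's tableau closes; the branch above is one of them.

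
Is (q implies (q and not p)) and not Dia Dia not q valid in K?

Tableau for the negation not ((q implies (q and not p)) and not Dia Dia not q):
1. not ((q implies (q and not p)) and not Dia Dia not q), 0
2. Dia Dia not q, 0
3. Dia not q, 1
4. not q, 2
Accessibility: 0R1, 1R2
The negation has an open branch (countermodel exists).

No, not valid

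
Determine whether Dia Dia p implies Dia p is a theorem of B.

Tableau for the negation not (Dia Dia p implies Dia p):
1. not (Dia Dia p implies Dia p), 0
2. Dia Dia p, 0
3. not Dia p, 0
4. not p, 0
5. Dia p, 1
6. not p, 1
7. p, 2
Accessibility: 0R0, 0R1, 1R0, 1R1, 1R2, 2R1, 2R2
The negation has an open branch (countermodel exists).

No, not valid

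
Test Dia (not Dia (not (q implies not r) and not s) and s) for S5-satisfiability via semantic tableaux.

1. Dia (not Dia (not (q implies not r) and not s) and s), u
2. not Dia (not (q implies not r) and not s) and s, v
3. not Dia (not (q implies not r) and not s), v
4. s, v
5. not (not (q implies not r) and not s), u
6. not (not (q implies not r) and not s), v
7. s, u
Accessibility: uRu, uRv, vRu, vRv

Satisfiable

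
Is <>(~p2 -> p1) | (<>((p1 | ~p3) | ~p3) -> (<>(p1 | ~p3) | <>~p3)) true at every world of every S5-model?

Tableau for the negation ~(<>(~p2 -> p1) | (<>((p1 | ~p3) | ~p3) -> (<>(p1 | ~p3) | <>~p3))):
1. ~(<>(~p2 -> p1) | (<>((p1 | ~p3) | ~p3) -> (<>(p1 | ~p3) | <>~p3))), 0
2. ~<>(~p2 -> p1), 0
3. ~(<>((p1 | ~p3) | ~p3) -> (<>(p1 | ~p3) | <>~p3)), 0
4. <>((p1 | ~p3) | ~p3), 0
5. ~(<>(p1 | ~p3) | <>~p3), 0
6. ~<>(p1 | ~p3), 0
7. ~<>~p3, 0
8. ~(~p2 -> p1), 0
9. ~p2, 0
10. ~p1, 0
11. ~(p1 | ~p3), 0
12. p3, 0
13. (p1 | ~p3) | ~p3, 1
14. ~(~p2 -> p1), 1
15. ~p2, 1
16. ~p1, 1
17. ~(p1 | ~p3), 1
18. p3, 1
19. p1 | ~p3, 1
20. ~p3, 1
Accessibility: 0R0, 0R1, 1R0, 1R1
Branch closes: p3 and ~p3 both at 1.
All branches of the negation close; one closing branch shown above.

Valid in S5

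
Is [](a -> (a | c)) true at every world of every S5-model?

Valid

Tableau for the negation ~[](a -> (a | c)):
1. ~[](a -> (a | c)), 0
2. ~(a -> (a | c)), 1
3. a, 1
4. ~(a | c), 1
5. ~a, 1
6. ~c, 1
Accessibility: 0R0, 0R1, 1R0, 1R1
Branch closes: a and ~a both at 1.
All branches of the negation close; one closing branch shown above.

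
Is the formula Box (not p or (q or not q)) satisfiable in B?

Yes, satisfiable

1. Box (not p or (q or not q)), u
2. not p or (q or not q), u
3. q or not q, u
4. not q, u
Accessibility: uRu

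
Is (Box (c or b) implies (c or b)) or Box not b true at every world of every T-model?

Tableau for the negation not ((Box (c or b) implies (c or b)) or Box not b):
1. not ((Box (c or b) implies (c or b)) or Box not b), w0
2. not (Box (c or b) implies (c or b)), w0
3. not Box not b, w0
4. Box (c or b), w0
5. not (c or b), w0
6. not c, w0
7. not b, w0
8. c or b, w0
9. b, w0
Accessibility: w0Rw0
Branch closes: b and not b both at w0.
All branches of the negation close; one closing branch shown above.

Valid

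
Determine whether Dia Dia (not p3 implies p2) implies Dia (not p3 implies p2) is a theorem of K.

No, not valid

Tableau for the negation not (Dia Dia (not p3 implies p2) implies Dia (not p3 implies p2)):
1. not (Dia Dia (not p3 implies p2) implies Dia (not p3 implies p2)), 0
2. Dia Dia (not p3 implies p2), 0
3. not Dia (not p3 implies p2), 0
4. Dia (not p3 implies p2), 1
5. not (not p3 implies p2), 1
6. not p3, 1
7. not p2, 1
8. not p3 implies p2, 2
9. p2, 2
Accessibility: 0R1, 1R2
The negation has an open branch (countermodel exists).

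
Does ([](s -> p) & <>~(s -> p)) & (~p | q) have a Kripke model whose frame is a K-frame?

1. ([](s -> p) & <>~(s -> p)) & (~p | q), w0
2. [](s -> p) & <>~(s -> p), w0   [&-rule on 1]
3. ~p | q, w0   [&-rule on 1]
4. [](s -> p), w0   [&-rule on 2]
5. <>~(s -> p), w0   [&-rule on 2]
6. q, w0   [|-rule on 3 (branches; this branch)]
7. ~(s -> p), w1   [<>-rule on 5: fresh world w1, w0Rw1]
8. s, w1   [~->-rule on 7]
9. ~p, w1   [~->-rule on 7]
10. s -> p, w1   [[]-rule on 4 via w0Rw1]
11. p, w1   [->-rule on 10 (branches; this branch)]
Accessibility: w0Rw1
Branch closes: p and ~p both at w1.
Every branch closes; the branch above is one of them.

No, unsatisfiable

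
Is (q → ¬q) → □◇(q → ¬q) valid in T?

Tableau for the negation ¬((q → ¬q) → □◇(q → ¬q)):
1. ¬((q → ¬q) → □◇(q → ¬q)), w0
2. q → ¬q, w0
3. ¬□◇(q → ¬q), w0
4. ¬q, w0
5. ¬◇(q → ¬q), w1
6. ¬(q → ¬q), w1
7. q, w1
Accessibility: w0Rw0, w0Rw1, w1Rw1
The negation has an open branch (countermodel exists).

No, not valid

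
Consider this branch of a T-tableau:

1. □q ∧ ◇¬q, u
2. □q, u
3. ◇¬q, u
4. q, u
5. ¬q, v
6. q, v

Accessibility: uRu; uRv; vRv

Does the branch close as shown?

Yes, closed

Both q and ¬q appear at v.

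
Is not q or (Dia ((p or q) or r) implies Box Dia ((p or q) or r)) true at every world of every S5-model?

Valid in S5

Tableau for the negation not (not q or (Dia ((p or q) or r) implies Box Dia ((p or q) or r))):
1. not (not q or (Dia ((p or q) or r) implies Box Dia ((p or q) or r))), 0
2. q, 0
3. not (Dia ((p or q) or r) implies Box Dia ((p or q) or r)), 0
4. Dia ((p or q) or r), 0
5. not Box Dia ((p or q) or r), 0
6. (p or q) or r, 1
7. p or q, 1
8. q, 1
9. not Dia ((p or q) or r), 2
10. not ((p or q) or r), 0
11. not (p or q), 0
12. not r, 0
13. not p, 0
14. not q, 0
Accessibility: 0R0, 0R1, 0R2, 1R0, 1R1, 1R2, 2R0, 2R1, 2R2
Branch closes: q and not q both at 0.
All branches of the negation close; one closing branch shown above.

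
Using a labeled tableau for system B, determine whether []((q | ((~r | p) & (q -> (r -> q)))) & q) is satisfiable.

Satisfiable (open branch found)

1. []((q | ((~r | p) & (q -> (r -> q)))) & q), w0
2. (q | ((~r | p) & (q -> (r -> q)))) & q, w0
3. q | ((~r | p) & (q -> (r -> q))), w0
4. q, w0
5. (~r | p) & (q -> (r -> q)), w0
6. ~r | p, w0
7. q -> (r -> q), w0
8. p, w0
9. r -> q, w0
Accessibility: w0Rw0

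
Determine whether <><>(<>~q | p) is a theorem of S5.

No, not valid

Tableau for the negation ~<><>(<>~q | p):
1. ~<><>(<>~q | p), w0
2. ~<>(<>~q | p), w0   [~<>-rule on 1 via w0Rw0]
3. ~(<>~q | p), w0   [~<>-rule on 2 via w0Rw0]
4. ~<>~q, w0   [~|-rule on 3]
5. ~p, w0   [~|-rule on 3]
6. q, w0   [~<>-rule on 4 via w0Rw0]
Accessibility: w0Rw0
The negation has an open branch (countermodel exists).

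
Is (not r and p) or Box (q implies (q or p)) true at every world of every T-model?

Tableau for the negation not ((not r and p) or Box (q implies (q or p))):
1. not ((not r and p) or Box (q implies (q or p))), w0
2. not (not r and p), w0
3. not Box (q implies (q or p)), w0
4. not p, w0
5. not (q implies (q or p)), w1
6. q, w1
7. not (q or p), w1
8. not q, w1
9. not p, w1
Accessibility: w0Rw0, w0Rw1, w1Rw1
Branch closes: q and not q both at w1.
All branches of the negation close; one closing branch shown above.

Valid in T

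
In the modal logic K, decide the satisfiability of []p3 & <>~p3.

1. []p3 & <>~p3, 0
2. []p3, 0
3. <>~p3, 0
4. ~p3, 1
5. p3, 1
Accessibility: 0R1
Branch closes: p3 and ~p3 both at 1.
Every branch closes; the branch above is one of them.

Unsatisfiable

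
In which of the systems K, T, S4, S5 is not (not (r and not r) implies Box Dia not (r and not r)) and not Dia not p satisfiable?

K-tableau for the formula:
1. not (not (r and not r) implies Box Dia not (r and not r)) and not Dia not p, w0
2. not (not (r and not r) implies Box Dia not (r and not r)), w0
3. not Dia not p, w0
4. not (r and not r), w0
5. not Box Dia not (r and not r), w0
6. r, w0
7. not Dia not (r and not r), w1
8. p, w1
Accessibility: w0Rw1
Complete open branch: satisfiable in K.
T-tableau for the formula:
1. not (not (r and not r) implies Box Dia not (r and not r)) and not Dia not p, w0
2. not (not (r and not r) implies Box Dia not (r and not r)), w0
3. not Dia not p, w0
4. not (r and not r), w0
5. not Box Dia not (r and not r), w0
6. p, w0
7. r, w0
8. not Dia not (r and not r), w1
9. p, w1
10. r and not r, w1
11. r, w1
12. not r, w1
Accessibility: w0Rw0, w0Rw1, w1Rw1
Branch closes: r and not r both at w1.
Every branch closes (one shown): unsatisfiable in T, hence also in S4, S5 (every S4/S5-frame is a T-frame).

K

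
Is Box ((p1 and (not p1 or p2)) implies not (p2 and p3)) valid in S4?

No, not valid

Tableau for the negation not Box ((p1 and (not p1 or p2)) implies not (p2 and p3)):
1. not Box ((p1 and (not p1 or p2)) implies not (p2 and p3)), u
2. not ((p1 and (not p1 or p2)) implies not (p2 and p3)), v
3. p1 and (not p1 or p2), v
4. p2 and p3, v
5. p1, v
6. not p1 or p2, v
7. p2, v
8. p3, v
Accessibility: uRu, uRv, vRv
The negation has an open branch (countermodel exists).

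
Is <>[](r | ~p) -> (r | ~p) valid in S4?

Tableau for the negation ~(<>[](r | ~p) -> (r | ~p)):
1. ~(<>[](r | ~p) -> (r | ~p)), u
2. <>[](r | ~p), u
3. ~(r | ~p), u
4. ~r, u
5. p, u
6. [](r | ~p), v
7. r | ~p, v
8. ~p, v
Accessibility: uRu, uRv, vRv
The negation has an open branch (countermodel exists).

Not valid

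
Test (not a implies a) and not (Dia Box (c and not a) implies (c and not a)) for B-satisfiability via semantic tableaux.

No, unsatisfiable

1. (not a implies a) and not (Dia Box (c and not a) implies (c and not a)), u
2. not a implies a, u
3. not (Dia Box (c and not a) implies (c and not a)), u
4. Dia Box (c and not a), u
5. not (c and not a), u
6. a, u
7. Box (c and not a), v
8. c and not a, u
9. c, u
10. not a, u
Accessibility: uRu, uRv, vRu, vRv
Branch closes: a and not a both at u.
Every branch closes; the branch above is one of them.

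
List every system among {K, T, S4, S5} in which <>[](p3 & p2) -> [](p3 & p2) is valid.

S4-tableau for the negation ~(<>[](p3 & p2) -> [](p3 & p2)):
1. ~(<>[](p3 & p2) -> [](p3 & p2)), w0
2. <>[](p3 & p2), w0
3. ~[](p3 & p2), w0
4. [](p3 & p2), w1
5. p3 & p2, w1
6. p3, w1
7. p2, w1
8. ~(p3 & p2), w2
9. ~p2, w2
Accessibility: w0Rw0, w0Rw1, w0Rw2, w1Rw1, w2Rw2
Complete open branch: countermodel on an S4-frame, so not valid in S4, nor in K, T (the same frame is also a K-frame and a T-frame).
S5-tableau for the negation ~(<>[](p3 & p2) -> [](p3 & p2)):
1. ~(<>[](p3 & p2) -> [](p3 & p2)), w0
2. <>[](p3 & p2), w0
3. ~[](p3 & p2), w0
4. [](p3 & p2), w1
5. p3 & p2, w0
6. p3, w0
7. p2, w0
8. p3 & p2, w1
9. p3, w1
10. p2, w1
11. ~(p3 & p2), w2
12. p3 & p2, w2
13. p3, w2
14. p2, w2
15. ~p2, w2
Accessibility: w0Rw0, w0Rw1, w0Rw2, w1Rw0, w1Rw1, w1Rw2, w2Rw0, w2Rw1, w2Rw2
Branch closes: p2 and ~p2 both at w2.
Every branch closes (one shown): valid in S5.

S5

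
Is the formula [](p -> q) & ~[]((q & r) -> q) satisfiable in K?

No, unsatisfiable

1. [](p -> q) & ~[]((q & r) -> q), u
2. [](p -> q), u   [&-rule on 1]
3. ~[]((q & r) -> q), u   [&-rule on 1]
4. ~((q & r) -> q), v   [~[]-rule on 3: fresh world v, uRv]
5. q & r, v   [~->-rule on 4]
6. ~q, v   [~->-rule on 4]
7. q, v   [&-rule on 5]
8. r, v   [&-rule on 5]
Accessibility: uRv
Branch closes: q and ~q both at v.
Every branch closes; the branch above is one of them.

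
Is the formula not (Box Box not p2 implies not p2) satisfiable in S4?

1. not (Box Box not p2 implies not p2), w0
2. Box Box not p2, w0   [neg-implies-rule on 1]
3. p2, w0   [neg-implies-rule on 1]
4. Box not p2, w0   [Box-rule on 2 via w0Rw0]
5. not p2, w0   [Box-rule on 4 via w0Rw0]
Accessibility: w0Rw0
Branch closes: p2 and not p2 both at w0.
All branches of the tableau close; one closing branch shown above.

Unsatisfiable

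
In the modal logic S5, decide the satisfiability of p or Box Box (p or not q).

1. p or Box Box (p or not q), u
2. Box Box (p or not q), u
3. Box (p or not q), u
4. p or not q, u
5. not q, u
Accessibility: uRu

Satisfiable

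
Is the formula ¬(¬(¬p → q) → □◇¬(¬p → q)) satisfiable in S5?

1. ¬(¬(¬p → q) → □◇¬(¬p → q)), 0
2. ¬(¬p → q), 0
3. ¬□◇¬(¬p → q), 0
4. ¬p, 0
5. ¬q, 0
6. ¬◇¬(¬p → q), 1
7. ¬p → q, 0
8. ¬p → q, 1
9. q, 0
Accessibility: 0R0, 0R1, 1R0, 1R1
Branch closes: q and ¬q both at 0.
All branches of the tableau close; one closing branch shown above.

No, unsatisfiable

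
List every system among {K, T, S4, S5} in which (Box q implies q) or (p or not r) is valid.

T-tableau for the negation not ((Box q implies q) or (p or not r)):
1. not ((Box q implies q) or (p or not r)), u
2. not (Box q implies q), u   [neg-or-rule on 1]
3. not (p or not r), u   [neg-or-rule on 1]
4. Box q, u   [neg-implies-rule on 2]
5. not q, u   [neg-implies-rule on 2]
6. not p, u   [neg-or-rule on 3]
7. r, u   [neg-or-rule on 3]
8. q, u   [Box-rule on 4 via uRu]
Accessibility: uRu
Branch closes: q and not q both at u.
Every branch closes (one shown): valid in T, hence also in S4, S5 (every theorem of T is a theorem of S4 and S5).
K-tableau for the negation not ((Box q implies q) or (p or not r)):
1. not ((Box q implies q) or (p or not r)), u
2. not (Box q implies q), u   [neg-or-rule on 1]
3. not (p or not r), u   [neg-or-rule on 1]
4. Box q, u   [neg-implies-rule on 2]
5. not q, u   [neg-implies-rule on 2]
6. not p, u   [neg-or-rule on 3]
7. r, u   [neg-or-rule on 3]
Complete open branch: countermodel on a K-frame, so not valid in K.

T, S4, S5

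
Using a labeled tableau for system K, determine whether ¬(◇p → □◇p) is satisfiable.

1. ¬(◇p → □◇p), 0
2. ◇p, 0
3. ¬□◇p, 0
4. p, 1
5. ¬◇p, 2
Accessibility: 0R1, 0R2

Satisfiable (open branch found)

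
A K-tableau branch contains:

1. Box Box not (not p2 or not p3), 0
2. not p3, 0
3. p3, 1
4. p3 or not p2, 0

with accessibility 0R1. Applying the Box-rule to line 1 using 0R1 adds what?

Box not (not p2 or not p3), 1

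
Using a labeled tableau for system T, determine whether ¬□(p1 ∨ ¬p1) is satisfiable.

Unsatisfiable

1. ¬□(p1 ∨ ¬p1), 0
2. ¬(p1 ∨ ¬p1), 1
3. ¬p1, 1
4. p1, 1
Accessibility: 0R0, 0R1, 1R1
Branch closes: p1 and ¬p1 both at 1.
All branches of the tableau close; one closing branch shown above.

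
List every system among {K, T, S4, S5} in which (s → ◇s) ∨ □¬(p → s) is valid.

K-tableau for the negation ¬((s → ◇s) ∨ □¬(p → s)):
1. ¬((s → ◇s) ∨ □¬(p → s)), w0
2. ¬(s → ◇s), w0
3. ¬□¬(p → s), w0
4. s, w0
5. ¬◇s, w0
6. p → s, w1
7. ¬s, w1
8. ¬p, w1
Accessibility: w0Rw1
Complete open branch: countermodel on a K-frame, so not valid in K.
T-tableau for the negation ¬((s → ◇s) ∨ □¬(p → s)):
1. ¬((s → ◇s) ∨ □¬(p → s)), w0
2. ¬(s → ◇s), w0
3. ¬□¬(p → s), w0
4. s, w0
5. ¬◇s, w0
6. ¬s, w0
Accessibility: w0Rw0
Branch closes: s and ¬s both at w0.
Every branch closes (one shown): valid in T, hence also in S4, S5 (every theorem of T is a theorem of S4 and S5).

T, S4, S5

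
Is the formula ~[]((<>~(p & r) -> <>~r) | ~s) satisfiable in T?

Yes, satisfiable

1. ~[]((<>~(p & r) -> <>~r) | ~s), 0
2. ~((<>~(p & r) -> <>~r) | ~s), 1
3. ~(<>~(p & r) -> <>~r), 1
4. s, 1
5. <>~(p & r), 1
6. ~<>~r, 1
7. r, 1
8. ~(p & r), 2
9. r, 2
10. ~p, 2
Accessibility: 0R0, 0R1, 1R1, 1R2, 2R2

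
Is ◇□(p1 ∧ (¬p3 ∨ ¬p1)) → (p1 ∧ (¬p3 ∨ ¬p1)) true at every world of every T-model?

Tableau for the negation ¬(◇□(p1 ∧ (¬p3 ∨ ¬p1)) → (p1 ∧ (¬p3 ∨ ¬p1))):
1. ¬(◇□(p1 ∧ (¬p3 ∨ ¬p1)) → (p1 ∧ (¬p3 ∨ ¬p1))), 0
2. ◇□(p1 ∧ (¬p3 ∨ ¬p1)), 0
3. ¬(p1 ∧ (¬p3 ∨ ¬p1)), 0
4. ¬(¬p3 ∨ ¬p1), 0
5. p3, 0
6. p1, 0
7. □(p1 ∧ (¬p3 ∨ ¬p1)), 1
8. p1 ∧ (¬p3 ∨ ¬p1), 1
9. p1, 1
10. ¬p3 ∨ ¬p1, 1
11. ¬p3, 1
Accessibility: 0R0, 0R1, 1R1
The negation has an open branch (countermodel exists).

No, not valid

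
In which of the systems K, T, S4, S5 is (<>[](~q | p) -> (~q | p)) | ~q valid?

S5

S4-tableau for the negation ~((<>[](~q | p) -> (~q | p)) | ~q):
1. ~((<>[](~q | p) -> (~q | p)) | ~q), w0
2. ~(<>[](~q | p) -> (~q | p)), w0
3. q, w0
4. <>[](~q | p), w0
5. ~(~q | p), w0
6. ~p, w0
7. [](~q | p), w1
8. ~q | p, w1
9. p, w1
Accessibility: w0Rw0, w0Rw1, w1Rw1
Complete open branch: countermodel on an S4-frame, so not valid in S4, nor in K, T (the same frame is also a K-frame and a T-frame).
S5-tableau for the negation ~((<>[](~q | p) -> (~q | p)) | ~q):
1. ~((<>[](~q | p) -> (~q | p)) | ~q), w0
2. ~(<>[](~q | p) -> (~q | p)), w0
3. q, w0
4. <>[](~q | p), w0
5. ~(~q | p), w0
6. ~p, w0
7. [](~q | p), w1
8. ~q | p, w0
9. ~q | p, w1
10. p, w0
Accessibility: w0Rw0, w0Rw1, w1Rw0, w1Rw1
Branch closes: p and ~p both at w0.
Every branch closes (one shown): valid in S5.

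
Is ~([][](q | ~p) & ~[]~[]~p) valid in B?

Tableau for the negation [][](q | ~p) & ~[]~[]~p:
1. [][](q | ~p) & ~[]~[]~p, w0
2. [][](q | ~p), w0   [&-rule on 1]
3. ~[]~[]~p, w0   [&-rule on 1]
4. [](q | ~p), w0   [[]-rule on 2 via w0Rw0]
5. q | ~p, w0   [[]-rule on 4 via w0Rw0]
6. ~p, w0   [|-rule on 5 (branches; this branch)]
7. []~p, w1   [~[]-rule on 3: fresh world w1, w0Rw1]
8. [](q | ~p), w1   [[]-rule on 2 via w0Rw1]
9. q | ~p, w1   [[]-rule on 4 via w0Rw1]
10. ~p, w1   [[]-rule on 7 via w1Rw1]
Accessibility: w0Rw0, w0Rw1, w1Rw0, w1Rw1
The negation has an open branch (countermodel exists).

No, not valid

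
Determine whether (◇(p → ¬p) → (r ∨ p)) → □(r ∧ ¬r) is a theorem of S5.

Invalid (countermodel exists)

Tableau for the negation ¬((◇(p → ¬p) → (r ∨ p)) → □(r ∧ ¬r)):
1. ¬((◇(p → ¬p) → (r ∨ p)) → □(r ∧ ¬r)), u
2. ◇(p → ¬p) → (r ∨ p), u
3. ¬□(r ∧ ¬r), u
4. r ∨ p, u
5. p, u
6. ¬(r ∧ ¬r), v
7. r, v
Accessibility: uRu, uRv, vRu, vRv
The negation has an open branch (countermodel exists).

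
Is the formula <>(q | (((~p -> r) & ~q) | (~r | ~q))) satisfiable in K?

Yes, satisfiable

1. <>(q | (((~p -> r) & ~q) | (~r | ~q))), 0
2. q | (((~p -> r) & ~q) | (~r | ~q)), 1
3. ((~p -> r) & ~q) | (~r | ~q), 1
4. ~r | ~q, 1
5. ~q, 1
Accessibility: 0R1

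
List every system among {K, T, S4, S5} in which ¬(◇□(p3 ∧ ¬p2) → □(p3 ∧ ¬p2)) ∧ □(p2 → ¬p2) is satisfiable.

S5-tableau for the formula:
1. ¬(◇□(p3 ∧ ¬p2) → □(p3 ∧ ¬p2)) ∧ □(p2 → ¬p2), w0
2. ¬(◇□(p3 ∧ ¬p2) → □(p3 ∧ ¬p2)), w0
3. □(p2 → ¬p2), w0
4. ◇□(p3 ∧ ¬p2), w0
5. ¬□(p3 ∧ ¬p2), w0
6. p2 → ¬p2, w0
7. ¬p2, w0
8. □(p3 ∧ ¬p2), w1
9. p2 → ¬p2, w1
10. p3 ∧ ¬p2, w0
11. p3, w0
12. p3 ∧ ¬p2, w1
13. p3, w1
14. ¬p2, w1
15. ¬(p3 ∧ ¬p2), w2
16. p2 → ¬p2, w2
17. p3 ∧ ¬p2, w2
18. p3, w2
19. ¬p2, w2
20. p2, w2
Accessibility: w0Rw0, w0Rw1, w0Rw2, w1Rw0, w1Rw1, w1Rw2, w2Rw0, w2Rw1, w2Rw2
Branch closes: p2 and ¬p2 both at w2.
Every branch closes (one shown): unsatisfiable in S5.
S4-tableau for the formula:
1. ¬(◇□(p3 ∧ ¬p2) → □(p3 ∧ ¬p2)) ∧ □(p2 → ¬p2), w0
2. ¬(◇□(p3 ∧ ¬p2) → □(p3 ∧ ¬p2)), w0
3. □(p2 → ¬p2), w0
4. ◇□(p3 ∧ ¬p2), w0
5. ¬□(p3 ∧ ¬p2), w0
6. p2 → ¬p2, w0
7. ¬p2, w0
8. □(p3 ∧ ¬p2), w1
9. p2 → ¬p2, w1
10. p3 ∧ ¬p2, w1
11. p3, w1
12. ¬p2, w1
13. ¬(p3 ∧ ¬p2), w2
14. p2 → ¬p2, w2
15. ¬p3, w2
16. ¬p2, w2
Accessibility: w0Rw0, w0Rw1, w0Rw2, w1Rw1, w2Rw2
Complete open branch: satisfiable in S4, hence also in K, T (this S4-model is also a K-model and a T-model).

K, T, S4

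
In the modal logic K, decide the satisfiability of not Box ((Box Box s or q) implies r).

Satisfiable (open branch found)

1. not Box ((Box Box s or q) implies r), 0
2. not ((Box Box s or q) implies r), 1   [neg-Box-rule on 1: fresh world 1, 0R1]
3. Box Box s or q, 1   [neg-implies-rule on 2]
4. not r, 1   [neg-implies-rule on 2]
5. q, 1   [or-rule on 3 (branches; this branch)]
Accessibility: 0R1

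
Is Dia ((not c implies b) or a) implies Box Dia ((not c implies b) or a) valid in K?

Tableau for the negation not (Dia ((not c implies b) or a) implies Box Dia ((not c implies b) or a)):
1. not (Dia ((not c implies b) or a) implies Box Dia ((not c implies b) or a)), 0
2. Dia ((not c implies b) or a), 0
3. not Box Dia ((not c implies b) or a), 0
4. (not c implies b) or a, 1
5. a, 1
6. not Dia ((not c implies b) or a), 2
Accessibility: 0R1, 0R2
The negation has an open branch (countermodel exists).

No, not valid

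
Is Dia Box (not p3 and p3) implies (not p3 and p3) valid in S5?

Tableau for the negation not (Dia Box (not p3 and p3) implies (not p3 and p3)):
1. not (Dia Box (not p3 and p3) implies (not p3 and p3)), u
2. Dia Box (not p3 and p3), u   [neg-implies-rule on 1]
3. not (not p3 and p3), u   [neg-implies-rule on 1]
4. not p3, u   [neg-and-rule on 3 (branches; this branch)]
5. Box (not p3 and p3), v   [Dia-rule on 2: fresh world v, uRv]
6. not p3 and p3, u   [Box-rule on 5 via vRu]
7. p3, u   [and-rule on 6]
Accessibility: uRu, uRv, vRu, vRv
Branch closes: p3 and not p3 both at u.
All branches of the negation close; one closing branch shown above.

Yes, valid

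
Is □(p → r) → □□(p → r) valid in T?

Tableau for the negation ¬(□(p → r) → □□(p → r)):
1. ¬(□(p → r) → □□(p → r)), w0
2. □(p → r), w0
3. ¬□□(p → r), w0
4. p → r, w0
5. r, w0
6. ¬□(p → r), w1
7. p → r, w1
8. r, w1
9. ¬(p → r), w2
10. p, w2
11. ¬r, w2
Accessibility: w0Rw0, w0Rw1, w1Rw1, w1Rw2, w2Rw2
The negation has an open branch (countermodel exists).

No, not valid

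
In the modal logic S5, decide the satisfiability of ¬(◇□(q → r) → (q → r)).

Unsatisfiable

1. ¬(◇□(q → r) → (q → r)), 0
2. ◇□(q → r), 0
3. ¬(q → r), 0
4. q, 0
5. ¬r, 0
6. □(q → r), 1
7. q → r, 0
8. q → r, 1
9. r, 0
Accessibility: 0R0, 0R1, 1R0, 1R1
Branch closes: r and ¬r both at 0.
All branches of the tableau close; one closing branch shown above.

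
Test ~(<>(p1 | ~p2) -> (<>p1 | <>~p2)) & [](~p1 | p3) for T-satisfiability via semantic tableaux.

1. ~(<>(p1 | ~p2) -> (<>p1 | <>~p2)) & [](~p1 | p3), 0
2. ~(<>(p1 | ~p2) -> (<>p1 | <>~p2)), 0
3. [](~p1 | p3), 0
4. <>(p1 | ~p2), 0
5. ~(<>p1 | <>~p2), 0
6. ~<>p1, 0
7. ~<>~p2, 0
8. ~p1 | p3, 0
9. ~p1, 0
10. p2, 0
11. p3, 0
12. p1 | ~p2, 1
13. ~p1 | p3, 1
14. ~p1, 1
15. p2, 1
16. ~p2, 1
Accessibility: 0R0, 0R1, 1R1
Branch closes: p2 and ~p2 both at 1.
Every branch closes; the branch above is one of them.

Unsatisfiable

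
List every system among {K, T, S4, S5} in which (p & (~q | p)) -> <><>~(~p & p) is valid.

T, S4, S5

T-tableau for the negation ~((p & (~q | p)) -> <><>~(~p & p)):
1. ~((p & (~q | p)) -> <><>~(~p & p)), 0
2. p & (~q | p), 0
3. ~<><>~(~p & p), 0
4. p, 0
5. ~q | p, 0
6. ~<>~(~p & p), 0
7. ~p & p, 0
8. ~p, 0
Accessibility: 0R0
Branch closes: p and ~p both at 0.
Every branch closes (one shown): valid in T, hence also in S4, S5 (every theorem of T is a theorem of S4 and S5).
K-tableau for the negation ~((p & (~q | p)) -> <><>~(~p & p)):
1. ~((p & (~q | p)) -> <><>~(~p & p)), 0
2. p & (~q | p), 0
3. ~<><>~(~p & p), 0
4. p, 0
5. ~q | p, 0
Complete open branch: countermodel on a K-frame, so not valid in K.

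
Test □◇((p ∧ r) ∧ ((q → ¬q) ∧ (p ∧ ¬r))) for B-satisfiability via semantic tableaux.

Unsatisfiable

1. □◇((p ∧ r) ∧ ((q → ¬q) ∧ (p ∧ ¬r))), 0
2. ◇((p ∧ r) ∧ ((q → ¬q) ∧ (p ∧ ¬r))), 0
3. (p ∧ r) ∧ ((q → ¬q) ∧ (p ∧ ¬r)), 1
4. p ∧ r, 1
5. (q → ¬q) ∧ (p ∧ ¬r), 1
6. p, 1
7. r, 1
8. q → ¬q, 1
9. p ∧ ¬r, 1
10. ¬r, 1
Accessibility: 0R0, 0R1, 1R0, 1R1
Branch closes: r and ¬r both at 1.
All branches of the tableau close; one closing branch shown above.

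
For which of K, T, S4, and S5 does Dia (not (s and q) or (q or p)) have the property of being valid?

K-tableau for the negation not Dia (not (s and q) or (q or p)):
1. not Dia (not (s and q) or (q or p)), w0
Complete open branch: countermodel on a K-frame, so not valid in K.
T-tableau for the negation not Dia (not (s and q) or (q or p)):
1. not Dia (not (s and q) or (q or p)), w0
2. not (not (s and q) or (q or p)), w0
3. s and q, w0
4. not (q or p), w0
5. s, w0
6. q, w0
7. not q, w0
8. not p, w0
Accessibility: w0Rw0
Branch closes: q and not q both at w0.
Every branch closes (one shown): valid in T, hence also in S4, S5 (every theorem of T is a theorem of S4 and S5).

T, S4, S5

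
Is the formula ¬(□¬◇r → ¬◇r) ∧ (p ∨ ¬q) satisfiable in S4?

Unsatisfiable (every branch closes)

1. ¬(□¬◇r → ¬◇r) ∧ (p ∨ ¬q), u
2. ¬(□¬◇r → ¬◇r), u
3. p ∨ ¬q, u
4. □¬◇r, u
5. ◇r, u
6. ¬◇r, u
7. ¬r, u
8. ¬q, u
9. r, v
10. ¬◇r, v
11. ¬r, v
Accessibility: uRu, uRv, vRv
Branch closes: r and ¬r both at v.
All branches of the tableau close; one closing branch shown above.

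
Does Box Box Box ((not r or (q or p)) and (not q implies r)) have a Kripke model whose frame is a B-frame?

1. Box Box Box ((not r or (q or p)) and (not q implies r)), w0
2. Box Box ((not r or (q or p)) and (not q implies r)), w0
3. Box ((not r or (q or p)) and (not q implies r)), w0
4. (not r or (q or p)) and (not q implies r), w0
5. not r or (q or p), w0
6. not q implies r, w0
7. q or p, w0
8. r, w0
9. p, w0
Accessibility: w0Rw0

Satisfiable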